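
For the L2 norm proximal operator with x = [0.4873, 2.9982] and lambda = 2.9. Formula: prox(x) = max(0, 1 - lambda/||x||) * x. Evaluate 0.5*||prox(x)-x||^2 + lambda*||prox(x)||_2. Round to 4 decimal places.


Step 1: Compute ||x||.
||x|| = 3.0375
Step 2: Compute scaling factor.
scale = max(0, 1 - 2.9/3.0375) = 0.0453
Step 3: prox(x) = [0.0221, 0.1358]
||prox(x)|| = 0.1375
Step 4: Proximal objective.
0.5*||prox-x||^2 = 4.205
lambda*||prox|| = 0.3988
Total = 4.6039


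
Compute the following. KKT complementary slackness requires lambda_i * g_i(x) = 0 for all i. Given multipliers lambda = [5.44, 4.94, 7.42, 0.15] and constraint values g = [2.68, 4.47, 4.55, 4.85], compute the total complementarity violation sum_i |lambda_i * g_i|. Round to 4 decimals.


KKT complementary slackness check:
lambda_1 * g_1 = 5.44 * 2.68 = 14.5792
lambda_2 * g_2 = 4.94 * 4.47 = 22.0818
lambda_3 * g_3 = 7.42 * 4.55 = 33.761
lambda_4 * g_4 = 0.15 * 4.85 = 0.7275
Total violation = 14.5792 + 22.0818 + 33.761 + 0.7275 = 71.1495


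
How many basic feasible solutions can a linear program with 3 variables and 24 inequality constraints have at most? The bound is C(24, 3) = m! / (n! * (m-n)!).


Each vertex corresponds to some choice of n active constraints out of m, so the number of vertices is at most C(m, n) = m! / (n!(m-n)!).
m = 24, n = 3
Numerator: 24 * 23 * 22
Denominator: 3! = 6
C(24, 3) = 2024


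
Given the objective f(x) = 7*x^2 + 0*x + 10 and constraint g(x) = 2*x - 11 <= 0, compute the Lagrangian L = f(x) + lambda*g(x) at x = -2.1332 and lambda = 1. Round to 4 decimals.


Step 1: Evaluate f(x).
f(-2.1332) = 7*(-2.1332)^2 + 0*(-2.1332) + 10 = 41.8538
Step 2: Evaluate g(x).
g(-2.1332) = 2*-2.1332 - 11 = -15.2664
Step 3: Compute Lagrangian.
L = 41.8538 + 1*-15.2664 = 26.5874


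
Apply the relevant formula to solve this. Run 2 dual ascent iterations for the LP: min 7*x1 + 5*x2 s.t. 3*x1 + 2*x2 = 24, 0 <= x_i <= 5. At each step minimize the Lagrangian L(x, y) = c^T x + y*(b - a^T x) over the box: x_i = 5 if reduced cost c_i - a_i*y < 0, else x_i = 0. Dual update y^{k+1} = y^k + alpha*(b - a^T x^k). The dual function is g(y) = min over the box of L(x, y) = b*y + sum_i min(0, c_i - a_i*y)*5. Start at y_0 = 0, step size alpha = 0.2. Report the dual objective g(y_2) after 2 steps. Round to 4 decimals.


Dual ascent for LP: min 7*x1 + 5*x2, 3*x1 + 2*x2 = 24, 0 <= x_i <= 5
Step 1: y^k = 0.0, reduced costs: (7.0, 5.0)
  x^k = (0.0, 0.0), subgradient = b - a^T x = 24.0
  y^{k+1} = 0.0 + 0.2*24.0 = 4.8
Step 2: y^k = 4.8, reduced costs: (-7.4, -4.6)
  x^k = (5.0, 5.0), subgradient = b - a^T x = -1.0
  y^{k+1} = 4.8 + 0.2*-1.0 = 4.6
Dual objective at y_2 = 4.6: reduced costs (-6.8, -4.2), box minimizer x = (5.0, 5.0)
g(y_2) = b*y + (c1 - a1*y)*x1 + (c2 - a2*y)*x2 = 24*4.6 + (-6.8)*5.0 + (-4.2)*5.0 = 110.4 - 34.0 - 21.0 = 55.4


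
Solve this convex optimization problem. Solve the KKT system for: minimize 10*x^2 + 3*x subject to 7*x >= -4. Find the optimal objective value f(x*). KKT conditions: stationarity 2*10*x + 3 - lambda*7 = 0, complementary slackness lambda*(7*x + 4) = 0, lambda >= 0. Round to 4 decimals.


Step 1: Try lambda = 0 (constraint inactive).
Stationarity: 2*10*x + 3 = 0
x* = -3/(2*10) = -0.15
Check constraint: 7*-0.15 = -1.05 >= -4 -- satisfied.
Step 2: Compute optimal value.
f(x*) = 10*(-0.15)^2 + 3*(-0.15) = -0.225


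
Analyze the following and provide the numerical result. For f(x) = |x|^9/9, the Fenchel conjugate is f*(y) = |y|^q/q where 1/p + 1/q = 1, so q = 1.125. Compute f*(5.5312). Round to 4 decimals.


The conjugate exponent q satisfies 1/p + 1/q = 1.
p = 9, so q = 9/(9 - 1) = 1.125
|y|^q = 5.5312^1.125 = 6.8497
f*(5.5312) = 6.8497 / 1.125 = 6.0886


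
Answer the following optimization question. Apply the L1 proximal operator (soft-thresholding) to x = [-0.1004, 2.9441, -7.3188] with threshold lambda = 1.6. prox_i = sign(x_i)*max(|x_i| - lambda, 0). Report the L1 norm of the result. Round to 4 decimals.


Soft-thresholding with lambda = 1.6:
prox(-0.1004) = sign(-0.1004)*max(|-0.1004| - 1.6, 0) = 0.0
prox(2.9441) = sign(2.9441)*max(|2.9441| - 1.6, 0) = 1.3441
prox(-7.3188) = sign(-7.3188)*max(|-7.3188| - 1.6, 0) = -5.7188
prox(x) = [0.0, 1.3441, -5.7188]
||prox(x)||_1 = 0.0 + 1.3441 + 5.7188 = 7.0629


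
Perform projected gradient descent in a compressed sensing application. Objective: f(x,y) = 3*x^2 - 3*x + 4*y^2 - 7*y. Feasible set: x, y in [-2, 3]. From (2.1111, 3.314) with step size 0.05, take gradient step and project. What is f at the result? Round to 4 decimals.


Step 1: Compute gradient at (2.1111, 3.314).
grad_x = 2*3*2.1111 - 3 = 9.6666
grad_y = 2*4*3.314 - 7 = 19.512
Step 2: Gradient step.
x_raw = 2.1111 - 0.05*9.6666 = 1.6278
y_raw = 3.314 - 0.05*19.512 = 2.3384
Step 3: Project onto [-2, 3].
x_proj = clip(1.6278) = 1.6278
y_proj = clip(2.3384) = 2.3384
Step 4: Evaluate f.
f(1.6278, 2.3384) = 8.5693


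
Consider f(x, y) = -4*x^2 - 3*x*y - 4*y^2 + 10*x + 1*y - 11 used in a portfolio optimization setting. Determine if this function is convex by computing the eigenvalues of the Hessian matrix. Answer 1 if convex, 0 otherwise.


The Hessian of f(x,y) = -4*x^2 - 3*x*y - 4*y^2 + 10*x + 1*y - 11 is:
H = [[-8, -3], [-3, -8]]
Trace = -8 - 8 = -16
Determinant = -8*-8 - (-3)^2 = 55
Discriminant = (-16)^2 - 4*55 = 36.0
Eigenvalues: lambda_1 = -11.0, lambda_2 = -5.0
The function is not convex.

0


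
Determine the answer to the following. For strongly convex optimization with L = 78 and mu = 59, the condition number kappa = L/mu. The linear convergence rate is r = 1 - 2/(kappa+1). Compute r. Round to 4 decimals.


Step 1: Compute the condition number.
kappa = L/mu = 78/59 = 1.322
Step 2: Compute the convergence rate.
r = 1 - 2/(kappa + 1) = 1 - 2*mu/(L + mu) = (L - mu)/(L + mu) = 19/137 = 0.1387


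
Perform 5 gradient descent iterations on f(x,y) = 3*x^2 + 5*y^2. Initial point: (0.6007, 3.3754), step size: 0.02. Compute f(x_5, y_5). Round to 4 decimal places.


Gradient descent on f(x,y) = 3*x^2 + 5*y^2.
Starting point: (0.6007, 3.3754), alpha = 0.02
Step 1: grad_x = 2*3*0.6007 = 3.6042, grad_y = 2*5*3.3754 = 33.754
  x_1 = 0.6007 - 0.02*3.6042 = 0.5286
  y_1 = 3.3754 - 0.02*33.754 = 2.7003
Step 2: grad_x = 2*3*0.5286 = 3.1717, grad_y = 2*5*2.7003 = 27.0032
  x_2 = 0.5286 - 0.02*3.1717 = 0.4652
  y_2 = 2.7003 - 0.02*27.0032 = 2.1603
Step 3: grad_x = 2*3*0.4652 = 2.7911, grad_y = 2*5*2.1603 = 21.6026
  x_3 = 0.4652 - 0.02*2.7911 = 0.4094
  y_3 = 2.1603 - 0.02*21.6026 = 1.7282
Step 4: grad_x = 2*3*0.4094 = 2.4562, grad_y = 2*5*1.7282 = 17.282
  x_4 = 0.4094 - 0.02*2.4562 = 0.3602
  y_4 = 1.7282 - 0.02*17.282 = 1.3826
Step 5: grad_x = 2*3*0.3602 = 2.1614, grad_y = 2*5*1.3826 = 13.8256
  x_5 = 0.3602 - 0.02*2.1614 = 0.317
  y_5 = 1.3826 - 0.02*13.8256 = 1.1061
f(0.317, 1.1061) = 3*0.317^2 + 5*1.1061^2 = 6.4182


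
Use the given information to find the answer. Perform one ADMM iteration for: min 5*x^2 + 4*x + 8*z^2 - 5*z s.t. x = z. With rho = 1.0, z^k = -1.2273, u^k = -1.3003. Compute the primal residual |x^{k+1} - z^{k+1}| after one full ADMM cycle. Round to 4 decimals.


ADMM iteration with rho = 1.0, z^k = -1.2273, u^k = -1.3003
Step 1: x-update.
Minimize 5*x^2 + 4*x + (1.0/2)*(x + 1.2273 - 1.3003)^2
FOC: (2*5 + 1.0)*x = -4 + 1.0*(-1.2273 + 1.3003)
x^{k+1} = -0.357
Step 2: z-update.
Minimize 8*z^2 - 5*z + (1.0/2)*(-0.357 - z - 1.3003)^2
FOC: (2*8 + 1.0)*z = 5 + 1.0*(-0.357 - 1.3003)
z^{k+1} = 0.1966
Step 3: u-update.
u^{k+1} = -1.3003 - 0.357 - 0.1966 = -1.8539
Step 4: Primal residual = |-0.357 - 0.1966| = 0.5536


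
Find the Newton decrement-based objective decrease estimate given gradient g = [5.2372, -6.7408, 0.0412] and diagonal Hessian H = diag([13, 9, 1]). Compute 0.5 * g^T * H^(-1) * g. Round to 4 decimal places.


Step 1: H is diagonal, so H^(-1) * g = [0.4029, -0.749, 0.0412].
Step 2: g^T H^(-1) g = sum_i g_i^2 / H_ii
  = (5.2372)^2/13 + (-6.7408)^2/9 + (0.0412)^2/1
  = 2.1099 + 5.0487 + 0.0017 = 7.1603
Step 3: Objective decrease = 0.5 * g^T H^(-1) g = 3.5801


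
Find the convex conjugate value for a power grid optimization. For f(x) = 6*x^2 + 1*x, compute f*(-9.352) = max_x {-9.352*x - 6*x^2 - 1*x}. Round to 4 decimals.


f*(y) = sup_x {y*x - a*x^2 - b*x} = sup_x {(y-b)*x - a*x^2}
FOC: (y - b) - 2a*x = 0 => x* = (y - b)/(2a)
x* = (-9.352 - 1)/(2*6) = -0.8627
f*(-9.352) = (y-b)^2/(4a) = (-9.352 - 1)^2/(4*6)
= 107.1639/24 = 4.4652


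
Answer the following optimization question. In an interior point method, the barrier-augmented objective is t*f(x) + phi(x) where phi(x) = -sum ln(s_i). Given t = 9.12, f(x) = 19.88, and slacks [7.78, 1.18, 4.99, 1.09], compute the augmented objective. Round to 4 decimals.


Step 1: Compute log-barrier.
ln values: [2.0516, 0.1655, 1.6074, 0.0862]
phi = -(2.0516 + 0.1655 + 1.6074 + 0.0862) = -3.9107
Step 2: Compute augmented objective.
t*f(x) = 9.12*19.88 = 181.3056
Total = 181.3056 - 3.9107 = 177.3949


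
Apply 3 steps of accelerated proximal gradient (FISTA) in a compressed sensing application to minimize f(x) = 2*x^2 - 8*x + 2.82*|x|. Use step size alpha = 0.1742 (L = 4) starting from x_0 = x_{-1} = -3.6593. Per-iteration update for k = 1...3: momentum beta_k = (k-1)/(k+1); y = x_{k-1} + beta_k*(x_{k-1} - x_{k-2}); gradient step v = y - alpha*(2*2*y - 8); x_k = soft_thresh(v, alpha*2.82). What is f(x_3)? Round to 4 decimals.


FISTA on f(x) = 2*x^2 - 8*x + 2.82*|x|
L = 4, alpha = 0.1742
Iteration 1: beta = 0.0, y = -3.6593 + 0.0*(-3.6593 + 3.6593) = -3.6593
  grad(y) = -22.6372, v = y - alpha*grad = 0.2841
  prox(v) = soft_thresh(0.2841, 0.4912) = 0.0
Iteration 2: beta = 0.3333, y = 0.0 + 0.3333*(0.0 + 3.6593) = 1.2198
  grad(y) = -3.1209, v = y - alpha*grad = 1.7634
  prox(v) = soft_thresh(1.7634, 0.4912) = 1.2722
Iteration 3: beta = 0.5, y = 1.2722 + 0.5*(1.2722 - 0.0) = 1.9083
  grad(y) = -0.3669, v = y - alpha*grad = 1.9722
  prox(v) = soft_thresh(1.9722, 0.4912) = 1.4809
f(x_3) = 2*1.4809^2 - 8*1.4809 + 2.82*|1.4809| = -3.2849


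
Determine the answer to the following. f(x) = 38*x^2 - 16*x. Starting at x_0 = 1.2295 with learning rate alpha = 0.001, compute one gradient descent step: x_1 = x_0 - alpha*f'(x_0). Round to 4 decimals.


We compute the gradient at x_0 and apply the update.
f'(x) = 76*x - 16
f'(1.2295) = 76*1.2295 - 16 = 77.442
x_1 = 1.2295 - 0.001*77.442 = 1.1521


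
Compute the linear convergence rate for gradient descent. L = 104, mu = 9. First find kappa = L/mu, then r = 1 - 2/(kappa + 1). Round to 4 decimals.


Step 1: Compute the condition number.
kappa = L/mu = 104/9 = 11.5556
Step 2: Compute the convergence rate.
r = 1 - 2/(kappa + 1) = 1 - 2*mu/(L + mu) = (L - mu)/(L + mu) = 95/113 = 0.8407


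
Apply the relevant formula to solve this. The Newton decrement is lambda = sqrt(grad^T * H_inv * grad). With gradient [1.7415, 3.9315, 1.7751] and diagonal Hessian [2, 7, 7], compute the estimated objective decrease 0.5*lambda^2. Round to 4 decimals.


Step 1: H is diagonal, so H^(-1) * g = [0.8708, 0.5616, 0.2536].
Step 2: g^T H^(-1) g = sum_i g_i^2 / H_ii
  = (1.7415)^2/2 + (3.9315)^2/7 + (1.7751)^2/7
  = 1.5164 + 2.2081 + 0.4501 = 4.1747
Step 3: Objective decrease = 0.5 * g^T H^(-1) g = 2.0873


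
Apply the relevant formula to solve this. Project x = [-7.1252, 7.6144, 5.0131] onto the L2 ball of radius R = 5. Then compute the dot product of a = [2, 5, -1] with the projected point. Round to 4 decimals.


Step 1: Compute ||x|| (intermediates to 6 decimals).
||x|| = sqrt((-7.1252)^2 + 7.6144^2 + 5.0131^2) = 11.570598
Step 2: Project.
Since ||x|| > R, scale = R/||x|| = 5/11.570598 = 0.43213, proj(x) = scale * x
proj(x) = [-3.079013, 3.290411, 2.166311]
Step 3: Dot product.
a^T * proj(x) = 2*(-3.079013) + 5*3.290411 - 1*2.166311 = 8.1277


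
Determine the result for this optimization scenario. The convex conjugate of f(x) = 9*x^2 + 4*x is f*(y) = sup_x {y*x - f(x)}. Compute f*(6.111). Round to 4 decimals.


f*(y) = sup_x {y*x - a*x^2 - b*x} = sup_x {(y-b)*x - a*x^2}
FOC: (y - b) - 2a*x = 0 => x* = (y - b)/(2a)
x* = (6.111 - 4)/(2*9) = 0.1173
f*(6.111) = (y-b)^2/(4a) = (6.111 - 4)^2/(4*9)
= 4.4563/36 = 0.1238


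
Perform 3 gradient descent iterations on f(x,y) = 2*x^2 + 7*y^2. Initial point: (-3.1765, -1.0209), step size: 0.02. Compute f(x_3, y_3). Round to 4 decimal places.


Gradient descent on f(x,y) = 2*x^2 + 7*y^2.
Starting point: (-3.1765, -1.0209), alpha = 0.02
Step 1: grad_x = 2*2*-3.1765 = -12.706, grad_y = 2*7*-1.0209 = -14.2926
  x_1 = -3.1765 - 0.02*-12.706 = -2.9224
  y_1 = -1.0209 - 0.02*-14.2926 = -0.735
Step 2: grad_x = 2*2*-2.9224 = -11.6895, grad_y = 2*7*-0.735 = -10.2907
  x_2 = -2.9224 - 0.02*-11.6895 = -2.6886
  y_2 = -0.735 - 0.02*-10.2907 = -0.5292
Step 3: grad_x = 2*2*-2.6886 = -10.7544, grad_y = 2*7*-0.5292 = -7.4093
  x_3 = -2.6886 - 0.02*-10.7544 = -2.4735
  y_3 = -0.5292 - 0.02*-7.4093 = -0.381
f(-2.4735, -0.381) = 2*(-2.4735)^2 + 7*(-0.381)^2 = 13.2528


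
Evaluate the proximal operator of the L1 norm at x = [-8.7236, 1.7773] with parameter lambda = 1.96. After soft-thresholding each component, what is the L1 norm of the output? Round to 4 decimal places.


Soft-thresholding with lambda = 1.96:
prox(-8.7236) = sign(-8.7236)*max(|-8.7236| - 1.96, 0) = -6.7636
prox(1.7773) = sign(1.7773)*max(|1.7773| - 1.96, 0) = 0.0
prox(x) = [-6.7636, 0.0]
||prox(x)||_1 = 6.7636 + 0.0 = 6.7636


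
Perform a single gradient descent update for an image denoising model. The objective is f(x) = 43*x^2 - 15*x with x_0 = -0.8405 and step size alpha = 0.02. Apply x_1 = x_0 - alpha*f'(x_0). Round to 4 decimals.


We compute the gradient at x_0 and apply the update.
f'(x) = 86*x - 15
f'(-0.8405) = 86*-0.8405 - 15 = -87.283
x_1 = -0.8405 - 0.02*-87.283 = 0.9052


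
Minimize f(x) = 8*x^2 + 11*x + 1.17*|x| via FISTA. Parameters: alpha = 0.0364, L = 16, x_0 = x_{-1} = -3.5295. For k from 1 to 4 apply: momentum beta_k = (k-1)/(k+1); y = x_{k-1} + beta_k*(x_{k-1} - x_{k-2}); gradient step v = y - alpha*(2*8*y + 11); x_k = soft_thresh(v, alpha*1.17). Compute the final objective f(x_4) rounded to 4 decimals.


FISTA on f(x) = 8*x^2 + 11*x + 1.17*|x|
L = 16, alpha = 0.0364
Iteration 1: beta = 0.0, y = -3.5295 + 0.0*(-3.5295 + 3.5295) = -3.5295
  grad(y) = -45.472, v = y - alpha*grad = -1.8743
  prox(v) = soft_thresh(-1.8743, 0.0426) = -1.8317
Iteration 2: beta = 0.3333, y = -1.8317 + 0.3333*(-1.8317 + 3.5295) = -1.2658
  grad(y) = -9.2529, v = y - alpha*grad = -0.929
  prox(v) = soft_thresh(-0.929, 0.0426) = -0.8864
Iteration 3: beta = 0.5, y = -0.8864 + 0.5*(-0.8864 + 1.8317) = -0.4138
  grad(y) = 4.3799, v = y - alpha*grad = -0.5732
  prox(v) = soft_thresh(-0.5732, 0.0426) = -0.5306
Iteration 4: beta = 0.6, y = -0.5306 + 0.6*(-0.5306 + 0.8864) = -0.3171
  grad(y) = 5.9263, v = y - alpha*grad = -0.5328
  prox(v) = soft_thresh(-0.5328, 0.0426) = -0.4902
f(x_4) = 8*(-0.4902)^2 + 11*(-0.4902) + 1.17*|-0.4902| = -2.8964


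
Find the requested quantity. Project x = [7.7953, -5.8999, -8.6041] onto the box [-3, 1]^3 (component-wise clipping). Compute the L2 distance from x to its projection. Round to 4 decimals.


Project each component onto [-3, 1].
clip(7.7953) = 1.0, clip(-5.8999) = -3.0, clip(-8.6041) = -3.0
Projection = [1.0, -3.0, -3.0]
Squared diffs: [46.1761, 8.4094, 31.4059]
Distance = sqrt(85.9914) = 9.2732


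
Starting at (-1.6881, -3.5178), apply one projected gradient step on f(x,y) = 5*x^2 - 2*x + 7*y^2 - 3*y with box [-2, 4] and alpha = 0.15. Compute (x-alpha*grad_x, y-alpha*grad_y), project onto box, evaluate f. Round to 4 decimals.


Step 1: Compute gradient at (-1.6881, -3.5178).
grad_x = 2*5*-1.6881 - 2 = -18.881
grad_y = 2*7*-3.5178 - 3 = -52.2492
Step 2: Gradient step.
x_raw = -1.6881 - 0.15*-18.881 = 1.1441
y_raw = -3.5178 - 0.15*-52.2492 = 4.3196
Step 3: Project onto [-2, 4].
x_proj = clip(1.1441) = 1.1441
y_proj = clip(4.3196) = 4.0
Step 4: Evaluate f.
f(1.1441, 4.0) = 104.2562


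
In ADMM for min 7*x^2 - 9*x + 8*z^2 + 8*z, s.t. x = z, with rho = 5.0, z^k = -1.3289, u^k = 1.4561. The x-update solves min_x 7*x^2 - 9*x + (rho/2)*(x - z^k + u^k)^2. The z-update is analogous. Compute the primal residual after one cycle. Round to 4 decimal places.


ADMM iteration with rho = 5.0, z^k = -1.3289, u^k = 1.4561
Step 1: x-update.
Minimize 7*x^2 - 9*x + (5.0/2)*(x + 1.3289 + 1.4561)^2
FOC: (2*7 + 5.0)*x = 9 + 5.0*(-1.3289 - 1.4561)
x^{k+1} = -0.2592
Step 2: z-update.
Minimize 8*z^2 + 8*z + (5.0/2)*(-0.2592 - z + 1.4561)^2
FOC: (2*8 + 5.0)*z = -8 + 5.0*(-0.2592 + 1.4561)
z^{k+1} = -0.096
Step 3: u-update.
u^{k+1} = 1.4561 - 0.2592 + 0.096 = 1.2929
Step 4: Primal residual = |-0.2592 + 0.096| = 0.1632


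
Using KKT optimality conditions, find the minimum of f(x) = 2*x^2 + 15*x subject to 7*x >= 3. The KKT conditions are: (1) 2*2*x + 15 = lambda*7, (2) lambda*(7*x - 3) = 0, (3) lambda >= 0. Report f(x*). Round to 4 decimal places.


Step 1: Try lambda = 0 (constraint inactive).
x_unc = -15/(2*2) = -3.75
Check: 7*-3.75 = -26.25 < 3 -- violated!
Step 2: Constraint must be active: 7*x = 3
x* = 3/7 = 0.4286 (rounded; the exact value 3/7 is used below)
lambda = (2*2*(3/7) + 15)/7 = 2.3878
Step 3: Compute optimal value.
f(x*) = 2*(3/7)^2 + 15*(3/7) = 6.7959


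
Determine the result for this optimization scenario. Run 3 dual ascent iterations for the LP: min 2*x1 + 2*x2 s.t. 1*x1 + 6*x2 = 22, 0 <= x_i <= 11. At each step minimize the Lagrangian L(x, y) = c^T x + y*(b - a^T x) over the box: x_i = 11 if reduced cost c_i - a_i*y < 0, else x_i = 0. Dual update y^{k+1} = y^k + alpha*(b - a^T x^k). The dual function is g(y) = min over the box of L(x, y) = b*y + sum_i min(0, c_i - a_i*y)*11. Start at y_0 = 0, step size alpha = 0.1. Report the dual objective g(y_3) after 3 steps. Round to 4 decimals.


Dual ascent for LP: min 2*x1 + 2*x2, 1*x1 + 6*x2 = 22, 0 <= x_i <= 11
Step 1: y^k = 0.0, reduced costs: (2.0, 2.0)
  x^k = (0.0, 0.0), subgradient = b - a^T x = 22.0
  y^{k+1} = 0.0 + 0.1*22.0 = 2.2
Step 2: y^k = 2.2, reduced costs: (-0.2, -11.2)
  x^k = (11.0, 11.0), subgradient = b - a^T x = -55.0
  y^{k+1} = 2.2 + 0.1*-55.0 = -3.3
Step 3: y^k = -3.3, reduced costs: (5.3, 21.8)
  x^k = (0.0, 0.0), subgradient = b - a^T x = 22.0
  y^{k+1} = -3.3 + 0.1*22.0 = -1.1
Dual objective at y_3 = -1.1: reduced costs (3.1, 8.6), box minimizer x = (0.0, 0.0)
g(y_3) = b*y + (c1 - a1*y)*x1 + (c2 - a2*y)*x2 = 22*(-1.1) + 3.1*0.0 + 8.6*0.0 = -24.2 + 0.0 + 0.0 = -24.2


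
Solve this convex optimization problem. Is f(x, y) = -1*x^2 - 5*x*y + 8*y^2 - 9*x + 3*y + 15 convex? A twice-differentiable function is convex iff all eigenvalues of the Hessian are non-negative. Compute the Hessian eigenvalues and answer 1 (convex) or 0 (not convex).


The Hessian of f(x,y) = -1*x^2 - 5*x*y + 8*y^2 - 9*x + 3*y + 15 is:
H = [[-2, -5], [-5, 16]]
Trace = -2 + 16 = 14
Determinant = -2*16 - (-5)^2 = -57
Discriminant = (14)^2 - 4*-57 = 424.0
Eigenvalues: lambda_1 = -3.2956, lambda_2 = 17.2956
The function is not convex.

0


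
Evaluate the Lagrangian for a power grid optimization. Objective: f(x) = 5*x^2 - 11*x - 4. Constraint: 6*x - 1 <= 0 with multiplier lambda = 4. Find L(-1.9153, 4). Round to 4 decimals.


Step 1: Evaluate f(x).
f(-1.9153) = 5*(-1.9153)^2 - 11*(-1.9153) - 4 = 35.4102
Step 2: Evaluate g(x).
g(-1.9153) = 6*-1.9153 - 1 = -12.4918
Step 3: Compute Lagrangian.
L = 35.4102 + 4*-12.4918 = -14.557


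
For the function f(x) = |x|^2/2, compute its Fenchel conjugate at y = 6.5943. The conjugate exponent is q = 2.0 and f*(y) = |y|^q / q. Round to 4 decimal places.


The conjugate exponent q satisfies 1/p + 1/q = 1.
p = 2, so q = 2/(2 - 1) = 2.0
|y|^q = 6.5943^2.0 = 43.4848
f*(6.5943) = 43.4848 / 2.0 = 21.7424


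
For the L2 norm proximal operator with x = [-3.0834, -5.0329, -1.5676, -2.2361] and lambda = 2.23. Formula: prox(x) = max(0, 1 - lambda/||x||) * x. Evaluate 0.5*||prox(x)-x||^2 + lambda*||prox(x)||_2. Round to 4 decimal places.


Step 1: Compute ||x||.
||x|| = 6.5035
Step 2: Compute scaling factor.
scale = max(0, 1 - 2.23/6.5035) = 0.6571
Step 3: prox(x) = [-2.0261, -3.3071, -1.0301, -1.4694]
||prox(x)|| = 4.2735
Step 4: Proximal objective.
0.5*||prox-x||^2 = 2.4865
lambda*||prox|| = 9.5299
Total = 12.0163


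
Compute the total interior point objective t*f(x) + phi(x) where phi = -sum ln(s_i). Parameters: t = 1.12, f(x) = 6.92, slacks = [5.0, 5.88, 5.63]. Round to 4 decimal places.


Step 1: Compute log-barrier.
ln values: [1.6094, 1.7716, 1.7281]
phi = -(1.6094 + 1.7716 + 1.7281) = -5.1091
Step 2: Compute augmented objective.
t*f(x) = 1.12*6.92 = 7.7504
Total = 7.7504 - 5.1091 = 2.6413


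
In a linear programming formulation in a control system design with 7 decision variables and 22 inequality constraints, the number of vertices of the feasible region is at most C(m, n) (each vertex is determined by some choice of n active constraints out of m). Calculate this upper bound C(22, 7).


Each vertex corresponds to some choice of n active constraints out of m, so the number of vertices is at most C(m, n) = m! / (n!(m-n)!).
m = 22, n = 7
Numerator: 22 * 21 * 20 * 19 * 18 * 17 * 16
Denominator: 7! = 5040
C(22, 7) = 170544


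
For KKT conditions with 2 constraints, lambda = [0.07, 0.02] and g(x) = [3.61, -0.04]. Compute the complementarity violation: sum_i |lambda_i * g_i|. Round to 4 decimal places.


KKT complementary slackness check:
lambda_1 * g_1 = 0.07 * 3.61 = 0.2527
lambda_2 * g_2 = 0.02 * -0.04 = -0.0008
Total violation = 0.2527 + 0.0008 = 0.2535


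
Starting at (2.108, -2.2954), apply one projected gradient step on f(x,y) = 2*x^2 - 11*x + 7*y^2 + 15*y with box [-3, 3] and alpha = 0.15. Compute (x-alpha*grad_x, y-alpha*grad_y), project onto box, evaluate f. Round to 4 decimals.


Step 1: Compute gradient at (2.108, -2.2954).
grad_x = 2*2*2.108 - 11 = -2.568
grad_y = 2*7*-2.2954 + 15 = -17.1356
Step 2: Gradient step.
x_raw = 2.108 - 0.15*-2.568 = 2.4932
y_raw = -2.2954 - 0.15*-17.1356 = 0.2749
Step 3: Project onto [-3, 3].
x_proj = clip(2.4932) = 2.4932
y_proj = clip(0.2749) = 0.2749
Step 4: Evaluate f.
f(2.4932, 0.2749) = -10.3399


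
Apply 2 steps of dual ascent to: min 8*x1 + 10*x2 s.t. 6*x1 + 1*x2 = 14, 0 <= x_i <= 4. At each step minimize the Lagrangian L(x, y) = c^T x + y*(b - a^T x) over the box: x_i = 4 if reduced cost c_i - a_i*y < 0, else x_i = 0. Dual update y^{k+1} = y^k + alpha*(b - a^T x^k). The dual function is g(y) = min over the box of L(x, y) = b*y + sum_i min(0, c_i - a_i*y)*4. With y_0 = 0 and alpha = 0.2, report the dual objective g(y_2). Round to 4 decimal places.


Dual ascent for LP: min 8*x1 + 10*x2, 6*x1 + 1*x2 = 14, 0 <= x_i <= 4
Step 1: y^k = 0.0, reduced costs: (8.0, 10.0)
  x^k = (0.0, 0.0), subgradient = b - a^T x = 14.0
  y^{k+1} = 0.0 + 0.2*14.0 = 2.8
Step 2: y^k = 2.8, reduced costs: (-8.8, 7.2)
  x^k = (4.0, 0.0), subgradient = b - a^T x = -10.0
  y^{k+1} = 2.8 + 0.2*-10.0 = 0.8
Dual objective at y_2 = 0.8: reduced costs (3.2, 9.2), box minimizer x = (0.0, 0.0)
g(y_2) = b*y + (c1 - a1*y)*x1 + (c2 - a2*y)*x2 = 14*0.8 + 3.2*0.0 + 9.2*0.0 = 11.2 + 0.0 + 0.0 = 11.2


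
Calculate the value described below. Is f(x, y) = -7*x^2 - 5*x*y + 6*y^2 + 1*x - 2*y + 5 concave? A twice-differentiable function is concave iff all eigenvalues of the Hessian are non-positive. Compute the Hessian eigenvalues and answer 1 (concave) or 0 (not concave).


The Hessian of f(x,y) = -7*x^2 - 5*x*y + 6*y^2 + 1*x - 2*y + 5 is:
H = [[-14, -5], [-5, 12]]
Trace = -14 + 12 = -2
Determinant = -14*12 - (-5)^2 = -193
Discriminant = (-2)^2 - 4*-193 = 776.0
Eigenvalues: lambda_1 = -14.9284, lambda_2 = 12.9284
The function is not concave.

0


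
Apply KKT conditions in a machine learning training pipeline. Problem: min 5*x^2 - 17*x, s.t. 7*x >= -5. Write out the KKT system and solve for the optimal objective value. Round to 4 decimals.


Step 1: Try lambda = 0 (constraint inactive).
Stationarity: 2*5*x - 17 = 0
x* = 17/(2*5) = 1.7
Check constraint: 7*1.7 = 11.9 >= -5 -- satisfied.
Step 2: Compute optimal value.
f(x*) = 5*1.7^2 - 17*1.7 = -14.45


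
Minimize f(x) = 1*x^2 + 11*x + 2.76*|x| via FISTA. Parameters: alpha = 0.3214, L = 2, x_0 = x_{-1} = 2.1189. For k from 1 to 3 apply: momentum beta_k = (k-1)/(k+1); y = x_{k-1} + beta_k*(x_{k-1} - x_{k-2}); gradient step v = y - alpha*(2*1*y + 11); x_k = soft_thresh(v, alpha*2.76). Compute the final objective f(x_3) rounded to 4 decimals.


FISTA on f(x) = 1*x^2 + 11*x + 2.76*|x|
L = 2, alpha = 0.3214
Iteration 1: beta = 0.0, y = 2.1189 + 0.0*(2.1189 - 2.1189) = 2.1189
  grad(y) = 15.2378, v = y - alpha*grad = -2.7785
  prox(v) = soft_thresh(-2.7785, 0.8871) = -1.8915
Iteration 2: beta = 0.3333, y = -1.8915 + 0.3333*(-1.8915 - 2.1189) = -3.2283
  grad(y) = 4.5435, v = y - alpha*grad = -4.6885
  prox(v) = soft_thresh(-4.6885, 0.8871) = -3.8015
Iteration 3: beta = 0.5, y = -3.8015 + 0.5*(-3.8015 + 1.8915) = -4.7565
  grad(y) = 1.4871, v = y - alpha*grad = -5.2344
  prox(v) = soft_thresh(-5.2344, 0.8871) = -4.3473
f(x_3) = 1*(-4.3473)^2 + 11*(-4.3473) + 2.76*|-4.3473| = -16.9227


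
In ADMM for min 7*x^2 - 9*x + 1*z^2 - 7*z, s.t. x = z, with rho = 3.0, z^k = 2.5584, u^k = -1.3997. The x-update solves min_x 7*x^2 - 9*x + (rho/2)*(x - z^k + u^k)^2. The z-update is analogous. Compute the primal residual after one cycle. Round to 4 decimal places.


ADMM iteration with rho = 3.0, z^k = 2.5584, u^k = -1.3997
Step 1: x-update.
Minimize 7*x^2 - 9*x + (3.0/2)*(x - 2.5584 - 1.3997)^2
FOC: (2*7 + 3.0)*x = 9 + 3.0*(2.5584 + 1.3997)
x^{k+1} = 1.2279
Step 2: z-update.
Minimize 1*z^2 - 7*z + (3.0/2)*(1.2279 - z - 1.3997)^2
FOC: (2*1 + 3.0)*z = 7 + 3.0*(1.2279 - 1.3997)
z^{k+1} = 1.2969
Step 3: u-update.
u^{k+1} = -1.3997 + 1.2279 - 1.2969 = -1.4687
Step 4: Primal residual = |1.2279 - 1.2969| = 0.069


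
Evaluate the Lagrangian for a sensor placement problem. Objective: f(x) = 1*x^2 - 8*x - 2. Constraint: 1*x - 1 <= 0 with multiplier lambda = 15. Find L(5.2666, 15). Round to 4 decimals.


Step 1: Evaluate f(x).
f(5.2666) = 1*5.2666^2 - 8*5.2666 - 2 = -16.3957
Step 2: Evaluate g(x).
g(5.2666) = 1*5.2666 - 1 = 4.2666
Step 3: Compute Lagrangian.
L = -16.3957 + 15*4.2666 = 47.6033


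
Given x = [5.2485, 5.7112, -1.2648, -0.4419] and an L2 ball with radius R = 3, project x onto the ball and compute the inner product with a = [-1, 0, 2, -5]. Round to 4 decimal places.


Step 1: Compute ||x|| (intermediates to 6 decimals).
||x|| = sqrt(5.2485^2 + 5.7112^2 + (-1.2648)^2 + (-0.4419)^2) = 7.871439
Step 2: Project.
Since ||x|| > R, scale = R/||x|| = 3/7.871439 = 0.381125, proj(x) = scale * x
proj(x) = [2.000335, 2.176681, -0.482047, -0.168419]
Step 3: Dot product.
a^T * proj(x) = -1*2.000335 + 0*2.176681 + 2*(-0.482047) - 5*(-0.168419) = -2.1223


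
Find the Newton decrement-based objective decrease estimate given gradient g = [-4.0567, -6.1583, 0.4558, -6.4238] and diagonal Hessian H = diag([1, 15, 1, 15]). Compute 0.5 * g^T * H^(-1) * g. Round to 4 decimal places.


Step 1: H is diagonal, so H^(-1) * g = [-4.0567, -0.4106, 0.4558, -0.4283].
Step 2: g^T H^(-1) g = sum_i g_i^2 / H_ii
  = (-4.0567)^2/1 + (-6.1583)^2/15 + (0.4558)^2/1 + (-6.4238)^2/15
  = 16.4568 + 2.5283 + 0.2078 + 2.751 = 21.9439
Step 3: Objective decrease = 0.5 * g^T H^(-1) g = 10.9719


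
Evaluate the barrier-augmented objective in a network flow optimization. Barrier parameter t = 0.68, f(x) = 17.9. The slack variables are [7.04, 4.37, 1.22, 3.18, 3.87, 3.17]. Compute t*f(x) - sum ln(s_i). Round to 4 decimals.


Step 1: Compute log-barrier.
ln values: [1.9516, 1.4748, 0.1989, 1.1569, 1.3533, 1.1537]
phi = -(1.9516 + 1.4748 + 0.1989 + 1.1569 + 1.3533 + 1.1537) = -7.2891
Step 2: Compute augmented objective.
t*f(x) = 0.68*17.9 = 12.172
Total = 12.172 - 7.2891 = 4.8829


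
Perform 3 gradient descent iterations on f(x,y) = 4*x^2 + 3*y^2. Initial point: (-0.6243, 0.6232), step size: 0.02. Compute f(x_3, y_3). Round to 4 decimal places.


Gradient descent on f(x,y) = 4*x^2 + 3*y^2.
Starting point: (-0.6243, 0.6232), alpha = 0.02
Step 1: grad_x = 2*4*-0.6243 = -4.9944, grad_y = 2*3*0.6232 = 3.7392
  x_1 = -0.6243 - 0.02*-4.9944 = -0.5244
  y_1 = 0.6232 - 0.02*3.7392 = 0.5484
Step 2: grad_x = 2*4*-0.5244 = -4.1953, grad_y = 2*3*0.5484 = 3.2905
  x_2 = -0.5244 - 0.02*-4.1953 = -0.4405
  y_2 = 0.5484 - 0.02*3.2905 = 0.4826
Step 3: grad_x = 2*4*-0.4405 = -3.524, grad_y = 2*3*0.4826 = 2.8956
  x_3 = -0.4405 - 0.02*-3.524 = -0.37
  y_3 = 0.4826 - 0.02*2.8956 = 0.4247
f(-0.37, 0.4247) = 4*(-0.37)^2 + 3*0.4247^2 = 1.0888


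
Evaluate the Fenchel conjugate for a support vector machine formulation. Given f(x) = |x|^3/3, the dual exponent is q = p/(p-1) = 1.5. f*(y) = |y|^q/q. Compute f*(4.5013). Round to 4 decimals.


The conjugate exponent q satisfies 1/p + 1/q = 1.
p = 3, so q = 3/(3 - 1) = 1.5
|y|^q = 4.5013^1.5 = 9.5501
f*(4.5013) = 9.5501 / 1.5 = 6.3667


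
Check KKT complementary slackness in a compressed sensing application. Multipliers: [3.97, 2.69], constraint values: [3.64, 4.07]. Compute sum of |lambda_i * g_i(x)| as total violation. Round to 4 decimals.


KKT complementary slackness check:
lambda_1 * g_1 = 3.97 * 3.64 = 14.4508
lambda_2 * g_2 = 2.69 * 4.07 = 10.9483
Total violation = 14.4508 + 10.9483 = 25.3991


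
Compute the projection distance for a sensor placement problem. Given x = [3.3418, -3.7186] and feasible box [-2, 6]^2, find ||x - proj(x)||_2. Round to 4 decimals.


Project each component onto [-2, 6].
clip(3.3418) = 3.3418, clip(-3.7186) = -2.0
Projection = [3.3418, -2.0]
Squared diffs: [0.0, 2.9536]
Distance = sqrt(2.9536) = 1.7186


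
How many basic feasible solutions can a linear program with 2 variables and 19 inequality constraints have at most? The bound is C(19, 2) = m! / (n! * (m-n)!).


Each vertex corresponds to some choice of n active constraints out of m, so the number of vertices is at most C(m, n) = m! / (n!(m-n)!).
m = 19, n = 2
Numerator: 19 * 18
Denominator: 2! = 2
C(19, 2) = 171


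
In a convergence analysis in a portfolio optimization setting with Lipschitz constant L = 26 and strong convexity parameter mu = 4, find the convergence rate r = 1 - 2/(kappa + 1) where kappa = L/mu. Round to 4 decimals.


Step 1: Compute the condition number.
kappa = L/mu = 26/4 = 6.5
Step 2: Compute the convergence rate.
r = 1 - 2/(kappa + 1) = 1 - 2*mu/(L + mu) = (L - mu)/(L + mu) = 22/30 = 0.7333


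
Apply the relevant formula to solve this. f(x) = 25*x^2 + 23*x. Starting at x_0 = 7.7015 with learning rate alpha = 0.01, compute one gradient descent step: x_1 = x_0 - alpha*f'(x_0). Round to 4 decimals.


We compute the gradient at x_0 and apply the update.
f'(x) = 50*x + 23
f'(7.7015) = 50*7.7015 + 23 = 408.075
x_1 = 7.7015 - 0.01*408.075 = 3.6208


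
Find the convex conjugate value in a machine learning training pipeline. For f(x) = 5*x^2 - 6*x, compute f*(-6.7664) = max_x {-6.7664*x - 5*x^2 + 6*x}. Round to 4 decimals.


f*(y) = sup_x {y*x - a*x^2 - b*x} = sup_x {(y-b)*x - a*x^2}
FOC: (y - b) - 2a*x = 0 => x* = (y - b)/(2a)
x* = (-6.7664 + 6)/(2*5) = -0.0766
f*(-6.7664) = (y-b)^2/(4a) = (-6.7664 + 6)^2/(4*5)
= 0.5874/20 = 0.0294


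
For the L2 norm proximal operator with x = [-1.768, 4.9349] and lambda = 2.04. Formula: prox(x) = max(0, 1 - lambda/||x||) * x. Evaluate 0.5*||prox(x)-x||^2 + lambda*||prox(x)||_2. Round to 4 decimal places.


Step 1: Compute ||x||.
||x|| = 5.242
Step 2: Compute scaling factor.
scale = max(0, 1 - 2.04/5.242) = 0.6108
Step 3: prox(x) = [-1.08, 3.0144]
||prox(x)|| = 3.202
Step 4: Proximal objective.
0.5*||prox-x||^2 = 2.0808
lambda*||prox|| = 6.5321
Total = 8.613


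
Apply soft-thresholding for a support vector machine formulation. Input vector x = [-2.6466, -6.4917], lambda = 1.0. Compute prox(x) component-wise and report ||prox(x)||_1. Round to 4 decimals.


Soft-thresholding with lambda = 1.0:
prox(-2.6466) = sign(-2.6466)*max(|-2.6466| - 1.0, 0) = -1.6466
prox(-6.4917) = sign(-6.4917)*max(|-6.4917| - 1.0, 0) = -5.4917
prox(x) = [-1.6466, -5.4917]
||prox(x)||_1 = 1.6466 + 5.4917 = 7.1383


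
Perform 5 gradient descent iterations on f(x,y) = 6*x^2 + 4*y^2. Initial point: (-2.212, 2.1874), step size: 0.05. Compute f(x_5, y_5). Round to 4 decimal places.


Gradient descent on f(x,y) = 6*x^2 + 4*y^2.
Starting point: (-2.212, 2.1874), alpha = 0.05
Step 1: grad_x = 2*6*-2.212 = -26.544, grad_y = 2*4*2.1874 = 17.4992
  x_1 = -2.212 - 0.05*-26.544 = -0.8848
  y_1 = 2.1874 - 0.05*17.4992 = 1.3124
Step 2: grad_x = 2*6*-0.8848 = -10.6176, grad_y = 2*4*1.3124 = 10.4995
  x_2 = -0.8848 - 0.05*-10.6176 = -0.3539
  y_2 = 1.3124 - 0.05*10.4995 = 0.7875
Step 3: grad_x = 2*6*-0.3539 = -4.247, grad_y = 2*4*0.7875 = 6.2997
  x_3 = -0.3539 - 0.05*-4.247 = -0.1416
  y_3 = 0.7875 - 0.05*6.2997 = 0.4725
Step 4: grad_x = 2*6*-0.1416 = -1.6988, grad_y = 2*4*0.4725 = 3.7798
  x_4 = -0.1416 - 0.05*-1.6988 = -0.0566
  y_4 = 0.4725 - 0.05*3.7798 = 0.2835
Step 5: grad_x = 2*6*-0.0566 = -0.6795, grad_y = 2*4*0.2835 = 2.2679
  x_5 = -0.0566 - 0.05*-0.6795 = -0.0227
  y_5 = 0.2835 - 0.05*2.2679 = 0.1701
f(-0.0227, 0.1701) = 6*(-0.0227)^2 + 4*0.1701^2 = 0.1188


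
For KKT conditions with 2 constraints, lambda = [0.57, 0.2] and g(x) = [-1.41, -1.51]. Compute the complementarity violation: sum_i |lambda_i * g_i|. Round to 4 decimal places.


KKT complementary slackness check:
lambda_1 * g_1 = 0.57 * -1.41 = -0.8037
lambda_2 * g_2 = 0.2 * -1.51 = -0.302
Total violation = 0.8037 + 0.302 = 1.1057


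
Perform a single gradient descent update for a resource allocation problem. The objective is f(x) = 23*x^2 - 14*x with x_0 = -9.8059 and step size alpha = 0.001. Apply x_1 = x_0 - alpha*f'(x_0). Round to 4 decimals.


We compute the gradient at x_0 and apply the update.
f'(x) = 46*x - 14
f'(-9.8059) = 46*-9.8059 - 14 = -465.0714
x_1 = -9.8059 - 0.001*-465.0714 = -9.3408


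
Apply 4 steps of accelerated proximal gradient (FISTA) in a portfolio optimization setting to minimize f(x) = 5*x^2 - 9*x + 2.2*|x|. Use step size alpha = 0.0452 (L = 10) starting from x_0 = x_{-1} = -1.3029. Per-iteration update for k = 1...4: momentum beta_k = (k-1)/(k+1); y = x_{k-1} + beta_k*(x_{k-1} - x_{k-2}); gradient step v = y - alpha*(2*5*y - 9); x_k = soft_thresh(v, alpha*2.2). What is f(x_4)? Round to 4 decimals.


FISTA on f(x) = 5*x^2 - 9*x + 2.2*|x|
L = 10, alpha = 0.0452
Iteration 1: beta = 0.0, y = -1.3029 + 0.0*(-1.3029 + 1.3029) = -1.3029
  grad(y) = -22.029, v = y - alpha*grad = -0.3072
  prox(v) = soft_thresh(-0.3072, 0.0994) = -0.2077
Iteration 2: beta = 0.3333, y = -0.2077 + 0.3333*(-0.2077 + 1.3029) = 0.1573
  grad(y) = -7.427, v = y - alpha*grad = 0.493
  prox(v) = soft_thresh(0.493, 0.0994) = 0.3936
Iteration 3: beta = 0.5, y = 0.3936 + 0.5*(0.3936 + 0.2077) = 0.6942
  grad(y) = -2.0578, v = y - alpha*grad = 0.7872
  prox(v) = soft_thresh(0.7872, 0.0994) = 0.6878
Iteration 4: beta = 0.6, y = 0.6878 + 0.6*(0.6878 - 0.3936) = 0.8643
  grad(y) = -0.3567, v = y - alpha*grad = 0.8805
  prox(v) = soft_thresh(0.8805, 0.0994) = 0.781
f(x_4) = 5*0.781^2 - 9*0.781 + 2.2*|0.781| = -2.261


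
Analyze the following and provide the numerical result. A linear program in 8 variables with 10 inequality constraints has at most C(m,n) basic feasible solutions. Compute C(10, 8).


Each vertex corresponds to some choice of n active constraints out of m, so the number of vertices is at most C(m, n) = m! / (n!(m-n)!).
m = 10, n = 8
Numerator: 10 * 9 * 8 * 7 * 6 * 5 * 4 * 3
Denominator: 8! = 40320
C(10, 8) = 45


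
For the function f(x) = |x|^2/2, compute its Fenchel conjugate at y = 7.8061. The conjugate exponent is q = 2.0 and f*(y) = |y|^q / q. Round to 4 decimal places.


The conjugate exponent q satisfies 1/p + 1/q = 1.
p = 2, so q = 2/(2 - 1) = 2.0
|y|^q = 7.8061^2.0 = 60.9352
f*(7.8061) = 60.9352 / 2.0 = 30.4676


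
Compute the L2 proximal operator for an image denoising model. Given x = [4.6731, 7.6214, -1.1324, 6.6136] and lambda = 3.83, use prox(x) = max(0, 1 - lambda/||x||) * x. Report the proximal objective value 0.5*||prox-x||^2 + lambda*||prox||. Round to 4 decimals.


Step 1: Compute ||x||.
||x|| = 11.1779
Step 2: Compute scaling factor.
scale = max(0, 1 - 3.83/11.1779) = 0.6574
Step 3: prox(x) = [3.0719, 5.01, -0.7444, 4.3475]
||prox(x)|| = 7.3479
Step 4: Proximal objective.
0.5*||prox-x||^2 = 7.3345
lambda*||prox|| = 28.1425
Total = 35.4769


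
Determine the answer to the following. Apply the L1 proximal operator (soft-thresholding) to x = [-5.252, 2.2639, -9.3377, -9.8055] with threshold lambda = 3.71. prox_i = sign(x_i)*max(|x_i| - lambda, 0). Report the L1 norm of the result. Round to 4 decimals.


Soft-thresholding with lambda = 3.71:
prox(-5.252) = sign(-5.252)*max(|-5.252| - 3.71, 0) = -1.542
prox(2.2639) = sign(2.2639)*max(|2.2639| - 3.71, 0) = 0.0
prox(-9.3377) = sign(-9.3377)*max(|-9.3377| - 3.71, 0) = -5.6277
prox(-9.8055) = sign(-9.8055)*max(|-9.8055| - 3.71, 0) = -6.0955
prox(x) = [-1.542, 0.0, -5.6277, -6.0955]
||prox(x)||_1 = 1.542 + 0.0 + 5.6277 + 6.0955 = 13.2652


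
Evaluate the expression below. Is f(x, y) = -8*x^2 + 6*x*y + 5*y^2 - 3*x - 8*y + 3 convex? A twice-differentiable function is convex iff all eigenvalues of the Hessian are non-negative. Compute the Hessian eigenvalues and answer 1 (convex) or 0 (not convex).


The Hessian of f(x,y) = -8*x^2 + 6*x*y + 5*y^2 - 3*x - 8*y + 3 is:
H = [[-16, 6], [6, 10]]
Trace = -16 + 10 = -6
Determinant = -16*10 - (6)^2 = -196
Discriminant = (-6)^2 - 4*-196 = 820.0
Eigenvalues: lambda_1 = -17.3178, lambda_2 = 11.3178
The function is not convex.

0


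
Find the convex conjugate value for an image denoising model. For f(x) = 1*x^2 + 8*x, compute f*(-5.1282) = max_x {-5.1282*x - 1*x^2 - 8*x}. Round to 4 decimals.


f*(y) = sup_x {y*x - a*x^2 - b*x} = sup_x {(y-b)*x - a*x^2}
FOC: (y - b) - 2a*x = 0 => x* = (y - b)/(2a)
x* = (-5.1282 - 8)/(2*1) = -6.5641
f*(-5.1282) = (y-b)^2/(4a) = (-5.1282 - 8)^2/(4*1)
= 172.3496/4 = 43.0874


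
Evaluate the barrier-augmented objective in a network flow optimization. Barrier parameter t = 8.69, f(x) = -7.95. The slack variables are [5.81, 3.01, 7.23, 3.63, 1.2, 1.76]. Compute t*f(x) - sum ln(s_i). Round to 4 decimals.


Step 1: Compute log-barrier.
ln values: [1.7596, 1.1019, 1.9782, 1.2892, 0.1823, 0.5653]
phi = -(1.7596 + 1.1019 + 1.9782 + 1.2892 + 0.1823 + 0.5653) = -6.8766
Step 2: Compute augmented objective.
t*f(x) = 8.69*-7.95 = -69.0855
Total = -69.0855 - 6.8766 = -75.9621


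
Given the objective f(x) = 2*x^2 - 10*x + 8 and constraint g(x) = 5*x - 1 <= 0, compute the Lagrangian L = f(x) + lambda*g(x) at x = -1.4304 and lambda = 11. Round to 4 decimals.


Step 1: Evaluate f(x).
f(-1.4304) = 2*(-1.4304)^2 - 10*(-1.4304) + 8 = 26.3961
Step 2: Evaluate g(x).
g(-1.4304) = 5*-1.4304 - 1 = -8.152
Step 3: Compute Lagrangian.
L = 26.3961 + 11*-8.152 = -63.2759


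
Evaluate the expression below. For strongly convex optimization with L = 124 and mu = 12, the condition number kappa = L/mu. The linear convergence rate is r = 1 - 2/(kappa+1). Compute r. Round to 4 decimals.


Step 1: Compute the condition number.
kappa = L/mu = 124/12 = 10.3333
Step 2: Compute the convergence rate.
r = 1 - 2/(kappa + 1) = 1 - 2*mu/(L + mu) = (L - mu)/(L + mu) = 112/136 = 0.8235


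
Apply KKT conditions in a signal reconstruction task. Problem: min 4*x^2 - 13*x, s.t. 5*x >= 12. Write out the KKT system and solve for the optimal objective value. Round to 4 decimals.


Step 1: Try lambda = 0 (constraint inactive).
x_unc = 13/(2*4) = 1.625
Check: 5*1.625 = 8.125 < 12 -- violated!
Step 2: Constraint must be active: 5*x = 12
x* = 12/5 = 2.4
lambda = (2*4*2.4 - 13)/5 = 1.24
Step 3: Compute optimal value.
f(x*) = 4*2.4^2 - 13*2.4 = -8.16


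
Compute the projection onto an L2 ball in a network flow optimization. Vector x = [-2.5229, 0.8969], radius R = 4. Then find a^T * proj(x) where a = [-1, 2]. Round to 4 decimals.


Step 1: Compute ||x|| (intermediates to 6 decimals).
||x|| = sqrt((-2.5229)^2 + 0.8969^2) = 2.677584
Step 2: Project.
Since ||x|| <= R, proj = x (no scaling needed).
proj(x) = [-2.5229, 0.8969]
Step 3: Dot product.
a^T * proj(x) = -1*(-2.5229) + 2*0.8969 = 4.3167


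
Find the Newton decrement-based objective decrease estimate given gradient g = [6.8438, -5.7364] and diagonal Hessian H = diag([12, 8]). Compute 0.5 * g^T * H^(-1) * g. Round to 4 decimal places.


Step 1: H is diagonal, so H^(-1) * g = [0.5703, -0.7171].
Step 2: g^T H^(-1) g = sum_i g_i^2 / H_ii
  = (6.8438)^2/12 + (-5.7364)^2/8
  = 3.9031 + 4.1133 = 8.0164
Step 3: Objective decrease = 0.5 * g^T H^(-1) g = 4.0082
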